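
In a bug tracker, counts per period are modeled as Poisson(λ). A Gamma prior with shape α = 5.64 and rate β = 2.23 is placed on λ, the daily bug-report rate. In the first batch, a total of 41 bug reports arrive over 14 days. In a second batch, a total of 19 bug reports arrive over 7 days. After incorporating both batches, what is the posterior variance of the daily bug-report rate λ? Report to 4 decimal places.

0.1216

With a Gamma(shape α, rate β) prior, the Poisson likelihood is conjugate: the posterior is Gamma(α + ΣXᵢ, β + n).
After batch 1: Gamma(α+S, β+n) = Gamma(5.64+41, 2.23+14) = Gamma(46.64, 16.23).
After batch 2: Gamma(α+S, β+n) = Gamma(46.64+19, 16.23+7) = Gamma(65.64, 23.23).
Var = α/β² = 65.64/23.23² = 0.1216.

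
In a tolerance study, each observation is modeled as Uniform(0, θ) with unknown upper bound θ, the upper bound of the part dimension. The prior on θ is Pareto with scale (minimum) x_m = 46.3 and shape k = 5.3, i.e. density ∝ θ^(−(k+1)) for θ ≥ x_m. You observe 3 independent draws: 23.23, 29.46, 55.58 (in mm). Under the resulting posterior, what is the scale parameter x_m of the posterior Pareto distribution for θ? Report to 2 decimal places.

55.58

A Pareto(scale x_m, shape k) prior on the upper bound θ of Uniform(0, θ) is conjugate: posterior is Pareto(max(x_m, max xᵢ), k + n).
Sample maximum = 55.58; prior scale x_m = 46.3 → posterior scale = max = 55.58.
Posterior shape = 5.3 + 3 = 8.3.
Posterior scale x_m = 55.58.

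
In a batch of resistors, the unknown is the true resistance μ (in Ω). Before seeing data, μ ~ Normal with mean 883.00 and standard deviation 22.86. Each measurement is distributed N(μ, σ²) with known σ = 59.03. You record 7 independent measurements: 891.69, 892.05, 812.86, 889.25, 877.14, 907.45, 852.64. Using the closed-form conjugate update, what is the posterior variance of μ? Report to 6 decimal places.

254.942244

For Normal data with known variance σ², a Normal(μ₀, σ₀²) prior on μ is conjugate. Posterior precision = 1/σ₀² + n/σ²; posterior mean is the precision-weighted average of μ₀ and x̄.
σ₀² = 22.86² = 522.5796, σ² = 59.03² = 3484.5409; σ² + n·σ₀² = 3484.5409 + 7·522.5796 = 7142.5981.
Posterior precision = 1/σ₀² + n/σ² = 1/522.5796 + 7/3484.5409 = (σ² + n·σ₀²)/(σ₀²σ²) = 7142.5981/(522.5796·3484.5409); posterior variance σₙ² = σ₀²σ²/(σ² + n·σ₀²) = 522.5796·3484.5409/7142.5981 = 254.942244.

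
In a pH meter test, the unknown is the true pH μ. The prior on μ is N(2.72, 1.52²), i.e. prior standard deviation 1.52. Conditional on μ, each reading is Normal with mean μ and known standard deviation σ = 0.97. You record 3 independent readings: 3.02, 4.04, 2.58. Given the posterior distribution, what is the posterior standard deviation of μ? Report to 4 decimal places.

For Normal data with known variance σ², a Normal(μ₀, σ₀²) prior on μ is conjugate. Posterior precision = 1/σ₀² + n/σ²; posterior mean is the precision-weighted average of μ₀ and x̄.
σ₀² = 1.52² = 2.3104, σ² = 0.97² = 0.9409; σ² + n·σ₀² = 0.9409 + 3·2.3104 = 7.8721.
Posterior precision = 1/σ₀² + n/σ² = 1/2.3104 + 3/0.9409 = (σ² + n·σ₀²)/(σ₀²σ²) = 7.8721/(2.3104·0.9409); posterior variance σₙ² = σ₀²σ²/(σ² + n·σ₀²) = 2.3104·0.9409/7.8721 = 0.276147.
Posterior SD = √σₙ² = √(2.3104·0.9409/7.8721) = 0.5255.

0.5255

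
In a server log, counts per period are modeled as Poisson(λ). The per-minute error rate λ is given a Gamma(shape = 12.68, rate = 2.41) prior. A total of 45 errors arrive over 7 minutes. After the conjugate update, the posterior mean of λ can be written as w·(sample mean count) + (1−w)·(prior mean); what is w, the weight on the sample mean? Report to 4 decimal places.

0.7439

With a Gamma(shape α, rate β) prior, the Poisson likelihood is conjugate: the posterior is Gamma(α + ΣXᵢ, β + n).
Posterior mean = (α₀+S)/(β₀+n) = [n/(β₀+n)]·(S/n) + [β₀/(β₀+n)]·(α₀/β₀), so only n and β₀ enter the weight.
Weight on data w = n/(β₀+n) = 7/(2.41+7) = 7/9.41 = 0.7439.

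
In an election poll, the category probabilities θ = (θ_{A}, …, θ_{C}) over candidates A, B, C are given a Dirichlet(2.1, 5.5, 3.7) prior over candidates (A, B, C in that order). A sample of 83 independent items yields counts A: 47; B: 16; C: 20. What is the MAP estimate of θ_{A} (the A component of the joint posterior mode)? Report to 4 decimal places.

0.5268

The Dirichlet prior is conjugate to the Multinomial likelihood: each posterior αⱼ = prior αⱼ + observed count nⱼ.
Posterior concentration: (49.1, 21.5, 23.7), total = 94.3.
Joint mode component: (α_{A}−1)/(Σα−K) = 48.1/91.3 = 0.5268.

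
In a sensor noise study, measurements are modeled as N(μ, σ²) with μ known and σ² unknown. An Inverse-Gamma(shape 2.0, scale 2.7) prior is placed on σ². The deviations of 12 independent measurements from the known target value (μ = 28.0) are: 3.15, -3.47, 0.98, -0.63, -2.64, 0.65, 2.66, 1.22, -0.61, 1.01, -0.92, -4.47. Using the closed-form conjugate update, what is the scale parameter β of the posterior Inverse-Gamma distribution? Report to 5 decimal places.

With known mean μ and an Inverse-Gamma(α, β) prior on σ², the Normal likelihood is conjugate: posterior is Inv-Gamma(α + n/2, β + Σ(xᵢ−μ)²/2).
Σ(xᵢ−μ)² = (3.15)² + (-3.47)² + (0.98)² + (-0.63)² + (-2.64)² + (0.65)² + (2.66)² + (1.22)² + (-0.61)² + (1.01)² + (-0.92)² + (-4.47)² = 61.4963.
Posterior: Inv-Gamma(2.0 + 12/2, 2.7 + 61.4963/2) = Inv-Gamma(8.00, 33.44815).
Posterior β = 33.44815.

33.44815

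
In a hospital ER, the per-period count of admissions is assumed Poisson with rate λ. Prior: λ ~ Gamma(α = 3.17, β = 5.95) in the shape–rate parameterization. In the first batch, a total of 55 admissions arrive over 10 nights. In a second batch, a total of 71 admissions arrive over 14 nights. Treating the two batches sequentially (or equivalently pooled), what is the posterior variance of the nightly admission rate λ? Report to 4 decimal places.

With a Gamma(shape α, rate β) prior, the Poisson likelihood is conjugate: the posterior is Gamma(α + ΣXᵢ, β + n).
After batch 1: Gamma(α+S, β+n) = Gamma(3.17+55, 5.95+10) = Gamma(58.17, 15.95).
After batch 2: Gamma(α+S, β+n) = Gamma(58.17+71, 15.95+14) = Gamma(129.17, 29.95).
Var = α/β² = 129.17/29.95² = 0.1440.

0.1440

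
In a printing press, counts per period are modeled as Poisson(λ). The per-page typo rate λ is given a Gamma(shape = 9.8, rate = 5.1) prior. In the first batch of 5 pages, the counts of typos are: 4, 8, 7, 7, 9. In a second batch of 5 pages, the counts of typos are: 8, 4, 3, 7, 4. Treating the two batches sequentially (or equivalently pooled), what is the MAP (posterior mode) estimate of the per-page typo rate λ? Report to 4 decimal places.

4.6225

With a Gamma(shape α, rate β) prior, the Poisson likelihood is conjugate: the posterior is Gamma(α + ΣXᵢ, β + n).
Batch 1: sum of counts S = 35 over n = 5 pages.
After batch 1: Gamma(α+S, β+n) = Gamma(9.8+35, 5.1+5) = Gamma(44.8, 10.1).
Batch 2: sum of counts S = 26 over n = 5 pages.
After batch 2: Gamma(α+S, β+n) = Gamma(44.8+26, 10.1+5) = Gamma(70.8, 15.1).
Mode of Gamma(α,β) for α≥1 is (α−1)/β = 69.8/15.1 = 4.6225.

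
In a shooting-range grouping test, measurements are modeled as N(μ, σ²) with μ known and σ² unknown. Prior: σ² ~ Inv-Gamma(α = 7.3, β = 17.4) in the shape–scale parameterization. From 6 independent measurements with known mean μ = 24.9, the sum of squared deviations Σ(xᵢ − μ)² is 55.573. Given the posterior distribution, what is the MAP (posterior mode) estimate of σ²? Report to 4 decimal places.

With known mean μ and an Inverse-Gamma(α, β) prior on σ², the Normal likelihood is conjugate: posterior is Inv-Gamma(α + n/2, β + Σ(xᵢ−μ)²/2).
Posterior: Inv-Gamma(7.3 + 6/2, 17.4 + 55.573/2) = Inv-Gamma(10.30, 45.1865).
Mode = β/(α+1) = 45.1865/11.30 = 3.9988.

3.9988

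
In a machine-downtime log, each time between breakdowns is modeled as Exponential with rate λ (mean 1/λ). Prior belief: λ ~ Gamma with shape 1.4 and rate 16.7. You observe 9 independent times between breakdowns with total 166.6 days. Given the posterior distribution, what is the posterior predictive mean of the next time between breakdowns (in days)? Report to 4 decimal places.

With a Gamma(shape α, rate β) prior on the exponential rate λ, the posterior after n observations with total T = Σxᵢ is Gamma(α+n, β+T).
Posterior: Gamma(1.4+9, 16.7+166.6) = Gamma(10.4, 183.3).
The predictive distribution for the next observation is Lomax; its mean is β/(α−1) = 183.3/9.4 = 19.5000.

19.5000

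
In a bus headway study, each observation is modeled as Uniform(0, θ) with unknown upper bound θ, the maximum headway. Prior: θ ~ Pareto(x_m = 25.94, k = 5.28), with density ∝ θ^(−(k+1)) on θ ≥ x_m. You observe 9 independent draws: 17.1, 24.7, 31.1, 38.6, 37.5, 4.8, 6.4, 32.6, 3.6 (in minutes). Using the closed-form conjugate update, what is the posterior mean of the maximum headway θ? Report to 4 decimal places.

A Pareto(scale x_m, shape k) prior on the upper bound θ of Uniform(0, θ) is conjugate: posterior is Pareto(max(x_m, max xᵢ), k + n).
Sample maximum = 38.6; prior scale x_m = 25.94 → posterior scale = max = 38.60.
Posterior shape = 5.28 + 9 = 14.28.
E[θ|data] = k·x_m/(k−1) = 14.28·38.60/13.28 = 41.5066.

41.5066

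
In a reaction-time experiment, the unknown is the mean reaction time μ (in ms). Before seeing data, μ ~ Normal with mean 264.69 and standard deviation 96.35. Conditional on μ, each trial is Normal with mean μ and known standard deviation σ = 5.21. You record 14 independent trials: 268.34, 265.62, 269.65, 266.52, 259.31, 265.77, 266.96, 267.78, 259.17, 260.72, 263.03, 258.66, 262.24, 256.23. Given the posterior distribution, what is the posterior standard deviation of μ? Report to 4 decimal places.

1.3923

For Normal data with known variance σ², a Normal(μ₀, σ₀²) prior on μ is conjugate. Posterior precision = 1/σ₀² + n/σ²; posterior mean is the precision-weighted average of μ₀ and x̄.
σ₀² = 96.35² = 9283.3225, σ² = 5.21² = 27.1441; σ² + n·σ₀² = 27.1441 + 14·9283.3225 = 129993.6591.
Posterior precision = 1/σ₀² + n/σ² = 1/9283.3225 + 14/27.1441 = (σ² + n·σ₀²)/(σ₀²σ²) = 129993.6591/(9283.3225·27.1441); posterior variance σₙ² = σ₀²σ²/(σ² + n·σ₀²) = 9283.3225·27.1441/129993.6591 = 1.938459.
Posterior SD = √σₙ² = √(9283.3225·27.1441/129993.6591) = 1.3923.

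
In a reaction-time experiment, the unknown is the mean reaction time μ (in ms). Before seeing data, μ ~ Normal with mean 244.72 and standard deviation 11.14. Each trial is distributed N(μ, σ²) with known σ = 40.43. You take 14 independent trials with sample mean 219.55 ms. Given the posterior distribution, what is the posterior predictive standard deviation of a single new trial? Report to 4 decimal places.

41.1673

For Normal data with known variance σ², a Normal(μ₀, σ₀²) prior on μ is conjugate. Posterior precision = 1/σ₀² + n/σ²; posterior mean is the precision-weighted average of μ₀ and x̄.
σ₀² = 11.14² = 124.0996, σ² = 40.43² = 1634.5849; σ² + n·σ₀² = 1634.5849 + 14·124.0996 = 3371.9793.
Posterior precision = 1/σ₀² + n/σ² = 1/124.0996 + 14/1634.5849 = (σ² + n·σ₀²)/(σ₀²σ²) = 3371.9793/(124.0996·1634.5849); posterior variance σₙ² = σ₀²σ²/(σ² + n·σ₀²) = 124.0996·1634.5849/3371.9793 = 60.157941.
Predictive variance for one new observation = σₙ² + σ² = 124.0996·1634.5849/3371.9793 + 1634.5849 = σ²·(σ₀² + 3371.9793)/3371.9793 = 1634.5849·3496.0789/3371.9793 = 1694.742841; SD = √(1634.5849·3496.0789/3371.9793) = 41.1673.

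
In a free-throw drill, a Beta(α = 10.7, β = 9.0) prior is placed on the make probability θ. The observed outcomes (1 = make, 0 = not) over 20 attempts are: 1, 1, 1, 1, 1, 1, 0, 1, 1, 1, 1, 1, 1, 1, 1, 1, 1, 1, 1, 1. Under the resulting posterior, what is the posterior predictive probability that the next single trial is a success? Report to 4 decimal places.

The Beta prior is conjugate to a Binomial/Bernoulli likelihood; the update adds successes to α and failures to β.
Posterior: Beta(α+k, β+n−k) = Beta(10.7+19, 9.0+1) = Beta(29.7, 10.0).
For a single future Bernoulli trial, P(success | data) = α/(α+β) = 0.7481.

0.7481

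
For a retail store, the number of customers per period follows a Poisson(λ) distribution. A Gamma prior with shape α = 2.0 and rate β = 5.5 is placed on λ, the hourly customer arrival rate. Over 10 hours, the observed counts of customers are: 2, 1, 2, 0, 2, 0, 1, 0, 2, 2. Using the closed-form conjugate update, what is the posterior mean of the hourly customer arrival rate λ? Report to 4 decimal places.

0.9032

With a Gamma(shape α, rate β) prior, the Poisson likelihood is conjugate: the posterior is Gamma(α + ΣXᵢ, β + n).
Sum of counts S = 12 over n = 10 hours.
Posterior: Gamma(α+S, β+n) = Gamma(2.0+12, 5.5+10) = Gamma(14.0, 15.5).
Posterior mean = α/β = 14.0/15.5 = 0.9032.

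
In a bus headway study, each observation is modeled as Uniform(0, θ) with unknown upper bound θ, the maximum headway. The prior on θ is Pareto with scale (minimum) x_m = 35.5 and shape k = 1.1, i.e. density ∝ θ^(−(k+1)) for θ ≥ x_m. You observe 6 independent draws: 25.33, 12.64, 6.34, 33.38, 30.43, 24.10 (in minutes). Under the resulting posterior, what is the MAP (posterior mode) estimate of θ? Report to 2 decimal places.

35.50

A Pareto(scale x_m, shape k) prior on the upper bound θ of Uniform(0, θ) is conjugate: posterior is Pareto(max(x_m, max xᵢ), k + n).
Sample maximum = 33.38; prior scale x_m = 35.5 → posterior scale = max = 35.50.
Posterior shape = 1.1 + 6 = 7.1.
The Pareto density is decreasing on [x_m, ∞), so the mode is x_m = 35.50.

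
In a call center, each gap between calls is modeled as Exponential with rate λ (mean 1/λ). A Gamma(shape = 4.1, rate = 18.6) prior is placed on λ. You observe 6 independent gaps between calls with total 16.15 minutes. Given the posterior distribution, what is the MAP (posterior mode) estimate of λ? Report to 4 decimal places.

0.2619

With a Gamma(shape α, rate β) prior on the exponential rate λ, the posterior after n observations with total T = Σxᵢ is Gamma(α+n, β+T).
Posterior: Gamma(4.1+6, 18.6+16.15) = Gamma(10.1, 34.75).
Mode = (α−1)/β = 0.2619.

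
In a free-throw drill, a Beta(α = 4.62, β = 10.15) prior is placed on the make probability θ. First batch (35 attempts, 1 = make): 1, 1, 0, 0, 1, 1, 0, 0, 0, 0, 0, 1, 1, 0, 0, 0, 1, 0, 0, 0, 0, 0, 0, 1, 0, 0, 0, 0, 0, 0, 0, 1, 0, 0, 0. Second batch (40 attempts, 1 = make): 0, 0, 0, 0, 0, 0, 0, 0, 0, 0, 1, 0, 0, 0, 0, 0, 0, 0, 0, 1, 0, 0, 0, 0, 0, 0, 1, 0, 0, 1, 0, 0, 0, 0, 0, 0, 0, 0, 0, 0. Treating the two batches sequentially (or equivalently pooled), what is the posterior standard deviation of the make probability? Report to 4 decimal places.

0.0417

The Beta prior is conjugate to a Binomial/Bernoulli likelihood; the update adds successes to α and failures to β.
After batch 1: Beta(4.62+9, 10.15+26) = Beta(13.62, 36.15).
After batch 2: Beta(13.62+4, 36.15+36) = Beta(17.62, 72.15).
Var = αβ/((α+β)²(α+β+1)) = 17.62·72.15/(89.77²·90.77) = 0.00173795; SD = √0.00173795 = 0.0417.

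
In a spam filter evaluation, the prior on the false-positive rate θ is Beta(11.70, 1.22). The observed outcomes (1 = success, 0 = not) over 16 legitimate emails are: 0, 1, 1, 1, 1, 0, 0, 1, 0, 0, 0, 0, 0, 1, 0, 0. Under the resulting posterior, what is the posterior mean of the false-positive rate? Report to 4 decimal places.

0.6120

The Beta prior is conjugate to a Binomial/Bernoulli likelihood; the update adds successes to α and failures to β.
Posterior: Beta(α+k, β+n−k) = Beta(11.70+6, 1.22+10) = Beta(17.70, 11.22).
Posterior mean = α/(α+β) = 17.70/28.92 = 0.6120.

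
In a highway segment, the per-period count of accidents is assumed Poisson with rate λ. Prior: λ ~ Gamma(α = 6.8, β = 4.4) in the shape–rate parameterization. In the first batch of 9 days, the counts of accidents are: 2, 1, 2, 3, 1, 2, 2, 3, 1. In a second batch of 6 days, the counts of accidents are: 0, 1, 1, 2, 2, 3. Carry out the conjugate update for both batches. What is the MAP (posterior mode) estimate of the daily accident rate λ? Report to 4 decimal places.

1.6392

With a Gamma(shape α, rate β) prior, the Poisson likelihood is conjugate: the posterior is Gamma(α + ΣXᵢ, β + n).
Batch 1: sum of counts S = 17 over n = 9 days.
After batch 1: Gamma(α+S, β+n) = Gamma(6.8+17, 4.4+9) = Gamma(23.8, 13.4).
Batch 2: sum of counts S = 9 over n = 6 days.
After batch 2: Gamma(α+S, β+n) = Gamma(23.8+9, 13.4+6) = Gamma(32.8, 19.4).
Mode of Gamma(α,β) for α≥1 is (α−1)/β = 31.8/19.4 = 1.6392.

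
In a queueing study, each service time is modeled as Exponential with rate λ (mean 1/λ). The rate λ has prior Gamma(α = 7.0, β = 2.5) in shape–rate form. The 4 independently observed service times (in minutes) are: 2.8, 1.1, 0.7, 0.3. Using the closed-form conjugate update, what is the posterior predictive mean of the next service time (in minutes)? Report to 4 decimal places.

0.7400

With a Gamma(shape α, rate β) prior on the exponential rate λ, the posterior after n observations with total T = Σxᵢ is Gamma(α+n, β+T).
Sum of observations T = 4.9 minutes; n = 4.
Posterior: Gamma(7.0+4, 2.5+4.9) = Gamma(11.0, 7.4).
The predictive distribution for the next observation is Lomax; its mean is β/(α−1) = 7.4/10.0 = 0.7400.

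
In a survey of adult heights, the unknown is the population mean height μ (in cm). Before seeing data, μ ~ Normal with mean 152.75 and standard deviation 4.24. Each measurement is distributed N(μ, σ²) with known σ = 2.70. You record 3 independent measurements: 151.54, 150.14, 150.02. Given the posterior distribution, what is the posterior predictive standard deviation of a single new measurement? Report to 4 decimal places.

For Normal data with known variance σ², a Normal(μ₀, σ₀²) prior on μ is conjugate. Posterior precision = 1/σ₀² + n/σ²; posterior mean is the precision-weighted average of μ₀ and x̄.
σ₀² = 4.24² = 17.9776, σ² = 2.70² = 7.29; σ² + n·σ₀² = 7.29 + 3·17.9776 = 61.2228.
Posterior precision = 1/σ₀² + n/σ² = 1/17.9776 + 3/7.29 = (σ² + n·σ₀²)/(σ₀²σ²) = 61.2228/(17.9776·7.29); posterior variance σₙ² = σ₀²σ²/(σ² + n·σ₀²) = 17.9776·7.29/61.2228 = 2.140652.
Predictive variance for one new observation = σₙ² + σ² = 17.9776·7.29/61.2228 + 7.29 = σ²·(σ₀² + 61.2228)/61.2228 = 7.29·79.2004/61.2228 = 9.430652; SD = √(7.29·79.2004/61.2228) = 3.0709.

3.0709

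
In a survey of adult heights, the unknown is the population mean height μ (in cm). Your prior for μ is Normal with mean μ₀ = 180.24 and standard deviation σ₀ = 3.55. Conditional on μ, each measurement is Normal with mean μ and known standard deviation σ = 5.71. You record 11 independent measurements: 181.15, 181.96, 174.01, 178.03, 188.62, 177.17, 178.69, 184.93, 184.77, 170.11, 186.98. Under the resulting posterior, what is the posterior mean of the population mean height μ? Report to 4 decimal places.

180.5182

For Normal data with known variance σ², a Normal(μ₀, σ₀²) prior on μ is conjugate. Posterior precision = 1/σ₀² + n/σ²; posterior mean is the precision-weighted average of μ₀ and x̄.
Σxᵢ = 181.15 + 181.96 + 174.01 + 178.03 + 188.62 + 177.17 + 178.69 + 184.93 + 184.77 + 170.11 + 186.98 = 1986.42, so n·x̄ = 1986.42.
σ₀² = 3.55² = 12.6025, σ² = 5.71² = 32.6041; σ² + n·σ₀² = 32.6041 + 11·12.6025 = 171.2316.
Posterior mean = (μ₀/σ₀² + n·x̄/σ²)/(1/σ₀² + n/σ²) = (σ²·μ₀ + σ₀²·n·x̄)/(σ² + n·σ₀²) = (32.6041·180.24 + 12.6025·1986.42)/171.2316 = 30910.421034/171.2316 = 180.5182.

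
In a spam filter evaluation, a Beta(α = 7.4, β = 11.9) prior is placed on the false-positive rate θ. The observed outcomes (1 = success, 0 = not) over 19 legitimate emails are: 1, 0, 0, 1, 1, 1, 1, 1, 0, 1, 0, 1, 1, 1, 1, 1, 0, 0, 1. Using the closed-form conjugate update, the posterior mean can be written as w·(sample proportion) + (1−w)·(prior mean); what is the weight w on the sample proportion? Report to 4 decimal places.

0.4961

The Beta prior is conjugate to a Binomial/Bernoulli likelihood; the update adds successes to α and failures to β.
Posterior mean = (α₀+k)/(α₀+β₀+n) = [n/(α₀+β₀+n)]·(k/n) + [(α₀+β₀)/(α₀+β₀+n)]·α₀/(α₀+β₀), so only n and the prior enter the weight.
The weight on the data is w = n/(α₀+β₀+n) = 19/(7.4+11.9+19) = 19/38.3 = 0.4961.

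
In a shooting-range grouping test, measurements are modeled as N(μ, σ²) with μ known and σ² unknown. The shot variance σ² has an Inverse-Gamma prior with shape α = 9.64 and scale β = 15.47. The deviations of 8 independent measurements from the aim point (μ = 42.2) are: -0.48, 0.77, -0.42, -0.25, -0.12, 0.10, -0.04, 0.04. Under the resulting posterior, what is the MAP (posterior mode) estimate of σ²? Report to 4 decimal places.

With known mean μ and an Inverse-Gamma(α, β) prior on σ², the Normal likelihood is conjugate: posterior is Inv-Gamma(α + n/2, β + Σ(xᵢ−μ)²/2).
Σ(xᵢ−μ)² = (-0.48)² + (0.77)² + (-0.42)² + (-0.25)² + (-0.12)² + (0.10)² + (-0.04)² + (0.04)² = 1.0898.
Posterior: Inv-Gamma(9.64 + 8/2, 15.47 + 1.0898/2) = Inv-Gamma(13.64, 16.01490).
Mode = β/(α+1) = 16.01490/14.64 = 1.0939.

1.0939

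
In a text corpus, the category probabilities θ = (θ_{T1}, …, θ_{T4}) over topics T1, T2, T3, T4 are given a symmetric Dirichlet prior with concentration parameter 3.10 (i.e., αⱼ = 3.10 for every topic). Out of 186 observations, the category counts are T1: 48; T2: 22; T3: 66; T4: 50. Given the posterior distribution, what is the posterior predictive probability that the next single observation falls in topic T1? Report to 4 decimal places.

The Dirichlet prior is conjugate to the Multinomial likelihood: each posterior αⱼ = prior αⱼ + observed count nⱼ.
Posterior concentration: (51.10, 25.10, 69.10, 53.10), total = 198.40.
P(next = T1 | data) = α_{T1}/Σα = 0.2576.

0.2576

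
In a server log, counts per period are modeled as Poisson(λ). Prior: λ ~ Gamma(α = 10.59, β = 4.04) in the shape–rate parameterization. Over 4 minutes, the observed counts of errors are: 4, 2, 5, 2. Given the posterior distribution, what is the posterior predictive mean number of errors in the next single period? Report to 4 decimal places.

With a Gamma(shape α, rate β) prior, the Poisson likelihood is conjugate: the posterior is Gamma(α + ΣXᵢ, β + n).
Sum of counts S = 13 over n = 4 minutes.
Posterior: Gamma(α+S, β+n) = Gamma(10.59+13, 4.04+4) = Gamma(23.59, 8.04).
The predictive distribution for one future period is NegBinom with mean α/β = 2.9341.

2.9341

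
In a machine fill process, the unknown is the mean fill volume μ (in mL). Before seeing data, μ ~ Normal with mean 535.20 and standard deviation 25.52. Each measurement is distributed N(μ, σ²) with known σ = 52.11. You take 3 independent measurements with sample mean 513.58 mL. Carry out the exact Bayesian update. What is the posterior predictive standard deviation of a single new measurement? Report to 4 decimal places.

For Normal data with known variance σ², a Normal(μ₀, σ₀²) prior on μ is conjugate. Posterior precision = 1/σ₀² + n/σ²; posterior mean is the precision-weighted average of μ₀ and x̄.
σ₀² = 25.52² = 651.2704, σ² = 52.11² = 2715.4521; σ² + n·σ₀² = 2715.4521 + 3·651.2704 = 4669.2633.
Posterior precision = 1/σ₀² + n/σ² = 1/651.2704 + 3/2715.4521 = (σ² + n·σ₀²)/(σ₀²σ²) = 4669.2633/(651.2704·2715.4521); posterior variance σₙ² = σ₀²σ²/(σ² + n·σ₀²) = 651.2704·2715.4521/4669.2633 = 378.752163.
Predictive variance for one new observation = σₙ² + σ² = 651.2704·2715.4521/4669.2633 + 2715.4521 = σ²·(σ₀² + 4669.2633)/4669.2633 = 2715.4521·5320.5337/4669.2633 = 3094.204263; SD = √(2715.4521·5320.5337/4669.2633) = 55.6256.

55.6256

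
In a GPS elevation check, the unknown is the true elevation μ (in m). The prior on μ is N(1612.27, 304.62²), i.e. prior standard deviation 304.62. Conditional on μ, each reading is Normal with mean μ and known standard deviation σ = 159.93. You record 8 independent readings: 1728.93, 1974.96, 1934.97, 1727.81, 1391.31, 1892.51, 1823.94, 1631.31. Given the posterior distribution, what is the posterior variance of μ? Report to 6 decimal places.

For Normal data with known variance σ², a Normal(μ₀, σ₀²) prior on μ is conjugate. Posterior precision = 1/σ₀² + n/σ²; posterior mean is the precision-weighted average of μ₀ and x̄.
σ₀² = 304.62² = 92793.3444, σ² = 159.93² = 25577.6049; σ² + n·σ₀² = 25577.6049 + 8·92793.3444 = 767924.3601.
Posterior precision = 1/σ₀² + n/σ² = 1/92793.3444 + 8/25577.6049 = (σ² + n·σ₀²)/(σ₀²σ²) = 767924.3601/(92793.3444·25577.6049); posterior variance σₙ² = σ₀²σ²/(σ² + n·σ₀²) = 92793.3444·25577.6049/767924.3601 = 3090.710002.

3090.710002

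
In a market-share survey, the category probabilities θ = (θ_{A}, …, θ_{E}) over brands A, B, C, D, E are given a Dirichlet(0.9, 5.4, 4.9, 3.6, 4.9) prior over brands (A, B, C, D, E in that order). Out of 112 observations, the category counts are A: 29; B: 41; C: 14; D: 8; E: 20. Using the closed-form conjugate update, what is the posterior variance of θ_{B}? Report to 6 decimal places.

0.001720

The Dirichlet prior is conjugate to the Multinomial likelihood: each posterior αⱼ = prior αⱼ + observed count nⱼ.
Posterior concentration: (29.9, 46.4, 18.9, 11.6, 24.9), total = 131.7.
Var[θ_j] = α_j(Σα−α_j)/((Σα)²(Σα+1)) = 46.4·85.3/(131.7²·132.7) = 0.001720.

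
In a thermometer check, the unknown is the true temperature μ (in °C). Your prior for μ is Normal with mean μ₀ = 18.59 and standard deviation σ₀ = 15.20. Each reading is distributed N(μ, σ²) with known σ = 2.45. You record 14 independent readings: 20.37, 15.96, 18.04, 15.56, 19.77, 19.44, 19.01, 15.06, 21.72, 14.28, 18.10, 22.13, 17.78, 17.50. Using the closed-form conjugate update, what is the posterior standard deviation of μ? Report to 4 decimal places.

For Normal data with known variance σ², a Normal(μ₀, σ₀²) prior on μ is conjugate. Posterior precision = 1/σ₀² + n/σ²; posterior mean is the precision-weighted average of μ₀ and x̄.
σ₀² = 15.20² = 231.04, σ² = 2.45² = 6.0025; σ² + n·σ₀² = 6.0025 + 14·231.04 = 3240.5625.
Posterior precision = 1/σ₀² + n/σ² = 1/231.04 + 14/6.0025 = (σ² + n·σ₀²)/(σ₀²σ²) = 3240.5625/(231.04·6.0025); posterior variance σₙ² = σ₀²σ²/(σ² + n·σ₀²) = 231.04·6.0025/3240.5625 = 0.427956.
Posterior SD = √σₙ² = √(231.04·6.0025/3240.5625) = 0.6542.

0.6542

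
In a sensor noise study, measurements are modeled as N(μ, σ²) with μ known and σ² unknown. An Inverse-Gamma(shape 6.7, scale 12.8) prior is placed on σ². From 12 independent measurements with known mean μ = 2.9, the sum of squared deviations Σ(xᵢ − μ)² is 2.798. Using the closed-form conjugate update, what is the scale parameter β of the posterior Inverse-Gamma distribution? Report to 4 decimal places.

With known mean μ and an Inverse-Gamma(α, β) prior on σ², the Normal likelihood is conjugate: posterior is Inv-Gamma(α + n/2, β + Σ(xᵢ−μ)²/2).
Posterior: Inv-Gamma(6.7 + 12/2, 12.8 + 2.798/2) = Inv-Gamma(12.70, 14.1990).
Posterior β = 14.1990.

14.1990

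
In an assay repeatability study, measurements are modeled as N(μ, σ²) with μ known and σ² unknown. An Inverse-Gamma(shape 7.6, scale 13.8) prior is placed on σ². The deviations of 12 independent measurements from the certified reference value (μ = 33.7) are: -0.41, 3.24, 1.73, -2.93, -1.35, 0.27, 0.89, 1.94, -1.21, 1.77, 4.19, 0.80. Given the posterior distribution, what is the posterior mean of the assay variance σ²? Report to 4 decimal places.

3.1384

With known mean μ and an Inverse-Gamma(α, β) prior on σ², the Normal likelihood is conjugate: posterior is Inv-Gamma(α + n/2, β + Σ(xᵢ−μ)²/2).
Σ(xᵢ−μ)² = (-0.41)² + (3.24)² + (1.73)² + (-2.93)² + (-1.35)² + (0.27)² + (0.89)² + (1.94)² + (-1.21)² + (1.77)² + (4.19)² + (0.80)² = 51.4877.
Posterior: Inv-Gamma(7.6 + 12/2, 13.8 + 51.4877/2) = Inv-Gamma(13.60, 39.54385).
E[σ²|data] = β/(α−1) = 39.54385/12.60 = 3.1384.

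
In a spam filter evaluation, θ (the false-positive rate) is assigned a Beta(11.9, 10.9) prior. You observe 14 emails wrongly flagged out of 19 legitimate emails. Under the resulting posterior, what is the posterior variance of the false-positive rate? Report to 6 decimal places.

The Beta prior is conjugate to a Binomial/Bernoulli likelihood; the update adds successes to α and failures to β.
Posterior: Beta(α+k, β+n−k) = Beta(11.9+14, 10.9+5) = Beta(25.9, 15.9).
Var = αβ/((α+β)²(α+β+1)) = 25.9·15.9/(41.8²·42.8) = 0.005507.

0.005507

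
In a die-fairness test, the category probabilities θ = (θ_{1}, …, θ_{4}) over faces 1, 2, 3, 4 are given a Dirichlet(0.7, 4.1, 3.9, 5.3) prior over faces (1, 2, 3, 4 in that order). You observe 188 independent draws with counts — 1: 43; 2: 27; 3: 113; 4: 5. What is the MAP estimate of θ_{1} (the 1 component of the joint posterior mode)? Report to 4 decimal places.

The Dirichlet prior is conjugate to the Multinomial likelihood: each posterior αⱼ = prior αⱼ + observed count nⱼ.
Posterior concentration: (43.7, 31.1, 116.9, 10.3), total = 202.0.
Joint mode component: (α_{1}−1)/(Σα−K) = 42.7/198.0 = 0.2157.

0.2157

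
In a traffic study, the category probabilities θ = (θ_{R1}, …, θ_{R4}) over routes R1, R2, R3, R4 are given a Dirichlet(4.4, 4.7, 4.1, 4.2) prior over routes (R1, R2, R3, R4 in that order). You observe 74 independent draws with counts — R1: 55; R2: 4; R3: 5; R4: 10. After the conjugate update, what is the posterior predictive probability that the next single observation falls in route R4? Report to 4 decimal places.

The Dirichlet prior is conjugate to the Multinomial likelihood: each posterior αⱼ = prior αⱼ + observed count nⱼ.
Posterior concentration: (59.4, 8.7, 9.1, 14.2), total = 91.4.
P(next = R4 | data) = α_{R4}/Σα = 0.1554.

0.1554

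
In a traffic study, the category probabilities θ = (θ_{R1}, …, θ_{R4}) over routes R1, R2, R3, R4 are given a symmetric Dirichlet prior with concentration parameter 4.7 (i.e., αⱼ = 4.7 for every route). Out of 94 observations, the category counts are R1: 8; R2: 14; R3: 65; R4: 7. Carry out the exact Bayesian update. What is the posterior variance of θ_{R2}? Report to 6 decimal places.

0.001215

The Dirichlet prior is conjugate to the Multinomial likelihood: each posterior αⱼ = prior αⱼ + observed count nⱼ.
Posterior concentration: (12.7, 18.7, 69.7, 11.7), total = 112.8.
Var[θ_j] = α_j(Σα−α_j)/((Σα)²(Σα+1)) = 18.7·94.1/(112.8²·113.8) = 0.001215.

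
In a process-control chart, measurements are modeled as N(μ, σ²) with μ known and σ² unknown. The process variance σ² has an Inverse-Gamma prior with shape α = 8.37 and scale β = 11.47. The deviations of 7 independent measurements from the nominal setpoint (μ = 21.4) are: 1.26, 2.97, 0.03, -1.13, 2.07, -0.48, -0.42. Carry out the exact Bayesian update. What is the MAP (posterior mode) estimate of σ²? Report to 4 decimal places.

1.5275

With known mean μ and an Inverse-Gamma(α, β) prior on σ², the Normal likelihood is conjugate: posterior is Inv-Gamma(α + n/2, β + Σ(xᵢ−μ)²/2).
Σ(xᵢ−μ)² = (1.26)² + (2.97)² + (0.03)² + (-1.13)² + (2.07)² + (-0.48)² + (-0.42)² = 16.3780.
Posterior: Inv-Gamma(8.37 + 7/2, 11.47 + 16.3780/2) = Inv-Gamma(11.87, 19.65900).
Mode = β/(α+1) = 19.65900/12.87 = 1.5275.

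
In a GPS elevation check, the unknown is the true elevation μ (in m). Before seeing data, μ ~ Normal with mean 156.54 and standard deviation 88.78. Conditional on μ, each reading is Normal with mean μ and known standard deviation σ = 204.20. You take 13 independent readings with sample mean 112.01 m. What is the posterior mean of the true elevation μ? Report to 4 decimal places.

124.8899

For Normal data with known variance σ², a Normal(μ₀, σ₀²) prior on μ is conjugate. Posterior precision = 1/σ₀² + n/σ²; posterior mean is the precision-weighted average of μ₀ and x̄.
n·x̄ = 13·112.01 = 1456.13.
σ₀² = 88.78² = 7881.8884, σ² = 204.20² = 41697.64; σ² + n·σ₀² = 41697.64 + 13·7881.8884 = 144162.1892.
Posterior mean = (μ₀/σ₀² + n·x̄/σ²)/(1/σ₀² + n/σ²) = (σ²·μ₀ + σ₀²·n·x̄)/(σ² + n·σ₀²) = (41697.64·156.54 + 7881.8884·1456.13)/144162.1892 = 18004402.721492/144162.1892 = 124.8899.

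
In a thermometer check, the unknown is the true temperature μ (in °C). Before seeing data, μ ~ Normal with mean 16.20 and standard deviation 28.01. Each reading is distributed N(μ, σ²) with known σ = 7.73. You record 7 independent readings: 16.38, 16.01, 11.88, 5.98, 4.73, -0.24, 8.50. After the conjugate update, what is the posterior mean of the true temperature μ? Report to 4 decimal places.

9.1114

For Normal data with known variance σ², a Normal(μ₀, σ₀²) prior on μ is conjugate. Posterior precision = 1/σ₀² + n/σ²; posterior mean is the precision-weighted average of μ₀ and x̄.
Σxᵢ = 16.38 + 16.01 + 11.88 + 5.98 + 4.73 + (-0.24) + 8.50 = 63.24, so n·x̄ = 63.24.
σ₀² = 28.01² = 784.5601, σ² = 7.73² = 59.7529; σ² + n·σ₀² = 59.7529 + 7·784.5601 = 5551.6736.
Posterior mean = (μ₀/σ₀² + n·x̄/σ²)/(1/σ₀² + n/σ²) = (σ²·μ₀ + σ₀²·n·x̄)/(σ² + n·σ₀²) = (59.7529·16.20 + 784.5601·63.24)/5551.6736 = 50583.577704/5551.6736 = 9.1114.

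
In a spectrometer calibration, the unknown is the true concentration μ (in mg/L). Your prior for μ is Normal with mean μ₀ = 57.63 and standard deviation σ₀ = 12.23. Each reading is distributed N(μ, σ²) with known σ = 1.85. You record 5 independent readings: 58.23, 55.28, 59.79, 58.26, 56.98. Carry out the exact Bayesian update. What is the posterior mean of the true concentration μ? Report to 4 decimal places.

57.7076

For Normal data with known variance σ², a Normal(μ₀, σ₀²) prior on μ is conjugate. Posterior precision = 1/σ₀² + n/σ²; posterior mean is the precision-weighted average of μ₀ and x̄.
Σxᵢ = 58.23 + 55.28 + 59.79 + 58.26 + 56.98 = 288.54, so n·x̄ = 288.54.
σ₀² = 12.23² = 149.5729, σ² = 1.85² = 3.4225; σ² + n·σ₀² = 3.4225 + 5·149.5729 = 751.287.
Posterior mean = (μ₀/σ₀² + n·x̄/σ²)/(1/σ₀² + n/σ²) = (σ²·μ₀ + σ₀²·n·x̄)/(σ² + n·σ₀²) = (3.4225·57.63 + 149.5729·288.54)/751.287 = 43355.003241/751.287 = 57.7076.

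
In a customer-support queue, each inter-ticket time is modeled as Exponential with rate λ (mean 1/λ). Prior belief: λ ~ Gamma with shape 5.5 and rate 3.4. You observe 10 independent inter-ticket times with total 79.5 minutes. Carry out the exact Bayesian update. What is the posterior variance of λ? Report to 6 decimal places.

With a Gamma(shape α, rate β) prior on the exponential rate λ, the posterior after n observations with total T = Σxᵢ is Gamma(α+n, β+T).
Posterior: Gamma(5.5+10, 3.4+79.5) = Gamma(15.5, 82.9).
Var = α/β² = 0.002255.

0.002255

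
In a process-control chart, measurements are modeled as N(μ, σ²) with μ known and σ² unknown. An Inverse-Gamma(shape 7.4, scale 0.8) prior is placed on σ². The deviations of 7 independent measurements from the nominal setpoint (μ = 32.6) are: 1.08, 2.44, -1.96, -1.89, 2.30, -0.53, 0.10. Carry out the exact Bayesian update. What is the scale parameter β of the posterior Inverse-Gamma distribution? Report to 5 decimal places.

10.85730

With known mean μ and an Inverse-Gamma(α, β) prior on σ², the Normal likelihood is conjugate: posterior is Inv-Gamma(α + n/2, β + Σ(xᵢ−μ)²/2).
Σ(xᵢ−μ)² = (1.08)² + (2.44)² + (-1.96)² + (-1.89)² + (2.30)² + (-0.53)² + (0.10)² = 20.1146.
Posterior: Inv-Gamma(7.4 + 7/2, 0.8 + 20.1146/2) = Inv-Gamma(10.90, 10.85730).
Posterior β = 10.85730.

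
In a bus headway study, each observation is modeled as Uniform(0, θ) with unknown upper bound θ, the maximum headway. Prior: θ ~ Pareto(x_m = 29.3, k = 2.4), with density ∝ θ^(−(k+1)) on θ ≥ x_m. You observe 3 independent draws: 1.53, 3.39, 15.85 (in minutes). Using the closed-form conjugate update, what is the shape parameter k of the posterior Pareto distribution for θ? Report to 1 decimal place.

5.4

A Pareto(scale x_m, shape k) prior on the upper bound θ of Uniform(0, θ) is conjugate: posterior is Pareto(max(x_m, max xᵢ), k + n).
Sample maximum = 15.85; prior scale x_m = 29.3 → posterior scale = max = 29.30.
Posterior shape = 2.4 + 3 = 5.4.
Posterior shape k = 5.4.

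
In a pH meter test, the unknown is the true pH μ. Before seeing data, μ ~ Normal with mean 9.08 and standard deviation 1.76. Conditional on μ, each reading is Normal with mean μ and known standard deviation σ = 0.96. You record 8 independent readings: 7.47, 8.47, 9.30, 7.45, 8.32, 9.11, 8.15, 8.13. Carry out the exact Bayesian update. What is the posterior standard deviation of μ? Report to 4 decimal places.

0.3333

For Normal data with known variance σ², a Normal(μ₀, σ₀²) prior on μ is conjugate. Posterior precision = 1/σ₀² + n/σ²; posterior mean is the precision-weighted average of μ₀ and x̄.
σ₀² = 1.76² = 3.0976, σ² = 0.96² = 0.9216; σ² + n·σ₀² = 0.9216 + 8·3.0976 = 25.7024.
Posterior precision = 1/σ₀² + n/σ² = 1/3.0976 + 8/0.9216 = (σ² + n·σ₀²)/(σ₀²σ²) = 25.7024/(3.0976·0.9216); posterior variance σₙ² = σ₀²σ²/(σ² + n·σ₀²) = 3.0976·0.9216/25.7024 = 0.111069.
Posterior SD = √σₙ² = √(3.0976·0.9216/25.7024) = 0.3333.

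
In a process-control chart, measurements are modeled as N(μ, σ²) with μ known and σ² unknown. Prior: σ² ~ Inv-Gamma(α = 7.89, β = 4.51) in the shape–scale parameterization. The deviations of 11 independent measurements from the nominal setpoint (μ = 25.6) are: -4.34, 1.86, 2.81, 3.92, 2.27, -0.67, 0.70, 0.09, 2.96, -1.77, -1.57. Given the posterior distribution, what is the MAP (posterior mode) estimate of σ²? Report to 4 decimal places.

With known mean μ and an Inverse-Gamma(α, β) prior on σ², the Normal likelihood is conjugate: posterior is Inv-Gamma(α + n/2, β + Σ(xᵢ−μ)²/2).
Σ(xᵢ−μ)² = (-4.34)² + (1.86)² + (2.81)² + (3.92)² + (2.27)² + (-0.67)² + (0.70)² + (0.09)² + (2.96)² + (-1.77)² + (-1.57)² = 66.0170.
Posterior: Inv-Gamma(7.89 + 11/2, 4.51 + 66.0170/2) = Inv-Gamma(13.39, 37.51850).
Mode = β/(α+1) = 37.51850/14.39 = 2.6073.

2.6073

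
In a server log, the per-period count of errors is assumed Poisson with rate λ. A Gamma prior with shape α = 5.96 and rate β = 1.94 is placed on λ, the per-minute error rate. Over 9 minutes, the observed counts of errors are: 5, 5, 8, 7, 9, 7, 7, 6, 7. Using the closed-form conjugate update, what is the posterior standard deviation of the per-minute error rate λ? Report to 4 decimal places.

With a Gamma(shape α, rate β) prior, the Poisson likelihood is conjugate: the posterior is Gamma(α + ΣXᵢ, β + n).
Sum of counts S = 61 over n = 9 minutes.
Posterior: Gamma(α+S, β+n) = Gamma(5.96+61, 1.94+9) = Gamma(66.96, 10.94).
SD = √α/β = √66.96/10.94 = 0.7480.

0.7480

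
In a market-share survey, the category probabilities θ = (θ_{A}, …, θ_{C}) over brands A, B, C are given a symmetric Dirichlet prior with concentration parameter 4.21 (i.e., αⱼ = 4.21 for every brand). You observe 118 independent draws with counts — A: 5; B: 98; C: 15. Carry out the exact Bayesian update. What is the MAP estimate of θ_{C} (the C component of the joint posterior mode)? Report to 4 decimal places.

The Dirichlet prior is conjugate to the Multinomial likelihood: each posterior αⱼ = prior αⱼ + observed count nⱼ.
Posterior concentration: (9.21, 102.21, 19.21), total = 130.63.
Joint mode component: (α_{C}−1)/(Σα−K) = 18.21/127.63 = 0.1427.

0.1427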